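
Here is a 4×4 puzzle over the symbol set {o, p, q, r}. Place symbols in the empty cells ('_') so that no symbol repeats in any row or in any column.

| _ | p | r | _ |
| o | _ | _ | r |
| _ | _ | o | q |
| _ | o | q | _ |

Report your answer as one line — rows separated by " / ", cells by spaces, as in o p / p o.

q p r o / o q p r / p r o q / r o q p

row 1 has {p,r}; column 1 has {o} — only q is left for (r1,c1).
row 1 has {p,q,r}; column 4 has {q,r} — only o is left for (r1,c4).
row 2 has {o,r}; column 2 has {o,p} — only q is left for (r2,c2).
row 2 has {o,q,r}; column 3 has {o,q,r} — only p is left for (r2,c3).
row 3 has {o,q}; column 2 has {o,p,q} — only r is left for (r3,c2).
row 4 has {o,q}; column 4 has {o,q,r} — only p is left for (r4,c4).
row 3 has {o,q,r}; column 1 has {o,q} — only p is left for (r3,c1).
row 4 has {o,p,q}; column 1 has {o,p,q} — only r is left for (r4,c1).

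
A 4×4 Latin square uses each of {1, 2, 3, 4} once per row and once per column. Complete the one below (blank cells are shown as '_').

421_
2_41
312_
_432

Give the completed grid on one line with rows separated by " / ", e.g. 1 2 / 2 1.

4 2 1 3 / 2 3 4 1 / 3 1 2 4 / 1 4 3 2

(r1,c4) = 3
(r2,c2) = 3
(r3,c4) = 4
(r4,c1) = 1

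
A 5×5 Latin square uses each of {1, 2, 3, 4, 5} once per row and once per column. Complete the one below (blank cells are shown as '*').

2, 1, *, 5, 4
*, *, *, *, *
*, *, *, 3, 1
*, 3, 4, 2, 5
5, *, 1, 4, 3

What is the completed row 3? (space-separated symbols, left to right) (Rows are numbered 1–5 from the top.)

(r1,c3): row 1 has {1,2,4,5}; column 3 has {1,4}, so it must be 3.
(r2,c4): row 2 is empty so far; column 4 has {2,3,4,5}, so it must be 1.
(r2,c5): row 2 has {1}; column 5 has {1,3,4,5}, so it must be 2.
(r3,c1): row 3 has {1,3}; column 1 has {2,5}, so it must be 4.
(r4,c1): row 4 has {2,3,4,5}; column 1 has {2,4,5}, so it must be 1.
(r5,c2): row 5 has {1,3,4,5}; column 2 has {1,3}, so it must be 2.
(r2,c1): row 2 has {1,2}; column 1 has {1,2,4,5}, so it must be 3.
(r2,c3): row 2 has {1,2,3}; column 3 has {1,3,4}, so it must be 5.
(r3,c2): row 3 has {1,3,4}; column 2 has {1,2,3}, so it must be 5.
(r3,c3): row 3 has {1,3,4,5}; column 3 has {1,3,4,5}, so it must be 2.

4 5 2 3 1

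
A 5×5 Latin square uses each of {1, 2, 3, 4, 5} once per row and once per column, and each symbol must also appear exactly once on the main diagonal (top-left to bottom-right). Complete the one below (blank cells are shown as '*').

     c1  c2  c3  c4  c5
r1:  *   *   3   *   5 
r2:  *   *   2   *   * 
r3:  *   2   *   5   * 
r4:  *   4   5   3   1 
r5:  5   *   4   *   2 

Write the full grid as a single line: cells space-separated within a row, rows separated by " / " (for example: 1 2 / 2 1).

(r1,c2) = 1
(r2,c2) = 5
(r3,c3) = 1
(r4,c1) = 2
(r5,c2) = 3
(r5,c4) = 1
(r1,c1) = 4
(r1,c4) = 2
(r2,c4) = 4
(r2,c5) = 3
(r3,c1) = 3
(r3,c5) = 4
(r2,c1) = 1

4 1 3 2 5 / 1 5 2 4 3 / 3 2 1 5 4 / 2 4 5 3 1 / 5 3 4 1 2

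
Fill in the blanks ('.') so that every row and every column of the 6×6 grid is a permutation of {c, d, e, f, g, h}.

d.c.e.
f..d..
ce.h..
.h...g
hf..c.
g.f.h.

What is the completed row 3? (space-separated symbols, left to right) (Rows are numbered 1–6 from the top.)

c e g h d f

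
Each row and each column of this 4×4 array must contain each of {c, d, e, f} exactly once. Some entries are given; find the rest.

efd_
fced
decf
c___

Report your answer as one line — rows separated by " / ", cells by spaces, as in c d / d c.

row 1 has {d,e,f}; column 4 has {d,f} — only c is left for (r1,c4).
row 4 has {c}; column 2 has {c,e,f} — only d is left for (r4,c2).
row 4 has {c,d}; column 3 has {c,d,e} — only f is left for (r4,c3).
row 4 has {c,d,f}; column 4 has {c,d,f} — only e is left for (r4,c4).

e f d c / f c e d / d e c f / c d f e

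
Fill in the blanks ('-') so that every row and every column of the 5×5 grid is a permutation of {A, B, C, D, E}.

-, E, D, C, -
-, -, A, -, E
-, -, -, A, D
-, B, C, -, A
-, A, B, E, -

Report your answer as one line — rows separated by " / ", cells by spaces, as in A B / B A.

A E D C B / C D A B E / B C E A D / E B C D A / D A B E C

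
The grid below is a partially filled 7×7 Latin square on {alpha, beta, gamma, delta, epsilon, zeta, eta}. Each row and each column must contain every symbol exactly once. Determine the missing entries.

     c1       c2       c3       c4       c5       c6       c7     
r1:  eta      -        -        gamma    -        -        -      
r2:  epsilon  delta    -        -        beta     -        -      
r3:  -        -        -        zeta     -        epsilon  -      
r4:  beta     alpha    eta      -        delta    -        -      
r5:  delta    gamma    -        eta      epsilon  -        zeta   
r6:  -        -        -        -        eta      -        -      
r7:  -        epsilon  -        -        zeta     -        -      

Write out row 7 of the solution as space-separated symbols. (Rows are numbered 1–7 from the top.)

At row 1, column 5: row 1 has {gamma,eta}; column 5 has {beta,delta,epsilon,zeta,eta}; that leaves alpha.
At row 2, column 4: row 2 has {beta,delta,epsilon}; column 4 has {gamma,zeta,eta}; that leaves alpha.
At row 3, column 5: row 3 has {epsilon,zeta}; column 5 has {alpha,beta,delta,epsilon,zeta,eta}; that leaves gamma.
At row 4, column 4: row 4 has {alpha,beta,delta,eta}; column 4 has {alpha,gamma,zeta,eta}; that leaves epsilon.
At row 4, column 7: row 4 has {alpha,beta,delta,epsilon,eta}; column 7 has {zeta}; that leaves gamma.
At row 2, column 7: row 2 has {alpha,beta,delta,epsilon}; column 7 has {gamma,zeta}; that leaves eta.
At row 3, column 1: row 3 has {gamma,epsilon,zeta}; column 1 has {beta,delta,epsilon,eta}; that leaves alpha.
At row 4, column 6: row 4 has {alpha,beta,gamma,delta,epsilon,eta}; column 6 has {epsilon}; that leaves zeta.
At row 7, column 1: row 7 has {epsilon,zeta}; column 1 has {alpha,beta,delta,epsilon,eta}; that leaves gamma.
At row 2, column 6: row 2 has {alpha,beta,delta,epsilon,eta}; column 6 has {epsilon,zeta}; that leaves gamma.
At row 6, column 1: row 6 has {eta}; column 1 has {alpha,beta,gamma,delta,epsilon,eta}; that leaves zeta.
At row 6, column 2: row 6 has {zeta,eta}; column 2 has {alpha,gamma,delta,epsilon}; that leaves beta.
At row 6, column 4: row 6 has {beta,zeta,eta}; column 4 has {alpha,gamma,epsilon,zeta,eta}; that leaves delta.
At row 6, column 6: row 6 has {beta,delta,zeta,eta}; column 6 has {gamma,epsilon,zeta}; that leaves alpha.
At row 6, column 7: row 6 has {alpha,beta,delta,zeta,eta}; column 7 has {gamma,zeta,eta}; that leaves epsilon.
At row 7, column 4: row 7 has {gamma,epsilon,zeta}; column 4 has {alpha,gamma,delta,epsilon,zeta,eta}; that leaves beta.
At row 1, column 2: row 1 has {alpha,gamma,eta}; column 2 has {alpha,beta,gamma,delta,epsilon}; that leaves zeta.
At row 2, column 3: row 2 has {alpha,beta,gamma,delta,epsilon,eta}; column 3 has {eta}; that leaves zeta.
At row 3, column 2: row 3 has {alpha,gamma,epsilon,zeta}; column 2 has {alpha,beta,gamma,delta,epsilon,zeta}; that leaves eta.
At row 5, column 6: row 5 has {gamma,delta,epsilon,zeta,eta}; column 6 has {alpha,gamma,epsilon,zeta}; that leaves beta.
At row 6, column 3: row 6 has {alpha,beta,delta,epsilon,zeta,eta}; column 3 has {zeta,eta}; that leaves gamma.
At row 1, column 6: row 1 has {alpha,gamma,zeta,eta}; column 6 has {alpha,beta,gamma,epsilon,zeta}; that leaves delta.
At row 1, column 7: row 1 has {alpha,gamma,delta,zeta,eta}; column 7 has {gamma,epsilon,zeta,eta}; that leaves beta.
At row 3, column 7: row 3 has {alpha,gamma,epsilon,zeta,eta}; column 7 has {beta,gamma,epsilon,zeta,eta}; that leaves delta.
At row 5, column 3: row 5 has {beta,gamma,delta,epsilon,zeta,eta}; column 3 has {gamma,zeta,eta}; that leaves alpha.
At row 7, column 3: row 7 has {beta,gamma,epsilon,zeta}; column 3 has {alpha,gamma,zeta,eta}; that leaves delta.
At row 7, column 6: row 7 has {beta,gamma,delta,epsilon,zeta}; column 6 has {alpha,beta,gamma,delta,epsilon,zeta}; that leaves eta.
At row 7, column 7: row 7 has {beta,gamma,delta,epsilon,zeta,eta}; column 7 has {beta,gamma,delta,epsilon,zeta,eta}; that leaves alpha.

gamma epsilon delta beta zeta eta alpha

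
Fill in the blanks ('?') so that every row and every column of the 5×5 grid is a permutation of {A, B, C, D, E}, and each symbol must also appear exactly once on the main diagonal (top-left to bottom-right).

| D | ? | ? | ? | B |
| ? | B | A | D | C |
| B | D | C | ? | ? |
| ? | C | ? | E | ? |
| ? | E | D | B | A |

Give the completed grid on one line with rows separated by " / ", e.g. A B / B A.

D A E C B / E B A D C / B D C A E / A C B E D / C E D B A

At row 1, column 2: row 1 has {B,D}; column 2 has {B,C,D,E}; that leaves A.
At row 1, column 3: row 1 has {A,B,D}; column 3 has {A,C,D}; that leaves E.
At row 1, column 4: row 1 has {A,B,D,E}; column 4 has {B,D,E}; that leaves C.
At row 2, column 1: row 2 has {A,B,C,D}; column 1 has {B,D}; that leaves E.
At row 3, column 4: row 3 has {B,C,D}; column 4 has {B,C,D,E}; that leaves A.
At row 3, column 5: row 3 has {A,B,C,D}; column 5 has {A,B,C}; that leaves E.
At row 4, column 1: row 4 has {C,E}; column 1 has {B,D,E}; that leaves A.
At row 4, column 3: row 4 has {A,C,E}; column 3 has {A,C,D,E}; that leaves B.
At row 4, column 5: row 4 has {A,B,C,E}; column 5 has {A,B,C,E}; that leaves D.
At row 5, column 1: row 5 has {A,B,D,E}; column 1 has {A,B,D,E}; that leaves C.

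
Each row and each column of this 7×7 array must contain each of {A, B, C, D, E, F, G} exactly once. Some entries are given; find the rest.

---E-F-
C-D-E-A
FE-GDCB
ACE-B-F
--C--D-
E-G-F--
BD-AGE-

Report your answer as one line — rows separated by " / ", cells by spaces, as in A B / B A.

D A B E C F G / C G D F E B A / F E A G D C B / A C E D B G F / G F C B A D E / E B G C F A D / B D F A G E C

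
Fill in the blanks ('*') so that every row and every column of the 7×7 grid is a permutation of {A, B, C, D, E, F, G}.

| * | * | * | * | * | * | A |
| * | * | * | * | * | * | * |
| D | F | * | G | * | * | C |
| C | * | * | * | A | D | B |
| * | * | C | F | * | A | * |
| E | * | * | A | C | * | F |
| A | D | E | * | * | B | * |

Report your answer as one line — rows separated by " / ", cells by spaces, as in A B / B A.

Cell (r3,c6): row 3 has {C,D,F,G}; column 6 has {A,B,D} → E.
Cell (r4,c4): row 4 has {A,B,C,D}; column 4 has {A,F,G} → E.
Cell (r6,c6): row 6 has {A,C,E,F}; column 6 has {A,B,D,E} → G.
Cell (r7,c4): row 7 has {A,B,D,E}; column 4 has {A,E,F,G} → C.
Cell (r7,c7): row 7 has {A,B,C,D,E}; column 7 has {A,B,C,F} → G.
Cell (r3,c5): row 3 has {C,D,E,F,G}; column 5 has {A,C} → B.
Cell (r4,c2): row 4 has {A,B,C,D,E}; column 2 has {D,F} → G.
Cell (r4,c3): row 4 has {A,B,C,D,E,G}; column 3 has {C,E} → F.
Cell (r6,c2): row 6 has {A,C,E,F,G}; column 2 has {D,F,G} → B.
Cell (r6,c3): row 6 has {A,B,C,E,F,G}; column 3 has {C,E,F} → D.
Cell (r7,c5): row 7 has {A,B,C,D,E,G}; column 5 has {A,B,C} → F.
Cell (r3,c3): row 3 has {B,C,D,E,F,G}; column 3 has {C,D,E,F} → A.
Cell (r5,c2): row 5 has {A,C,F}; column 2 has {B,D,F,G} → E.
Cell (r5,c7): row 5 has {A,C,E,F}; column 7 has {A,B,C,F,G} → D.
Cell (r1,c2): row 1 has {A}; column 2 has {B,D,E,F,G} → C.
Cell (r1,c6): row 1 has {A,C}; column 6 has {A,B,D,E,G} → F.
Cell (r2,c2): row 2 is empty so far; column 2 has {B,C,D,E,F,G} → A.
Cell (r2,c6): row 2 has {A}; column 6 has {A,B,D,E,F,G} → C.
Cell (r2,c7): row 2 has {A,C}; column 7 has {A,B,C,D,F,G} → E.
Cell (r5,c5): row 5 has {A,C,D,E,F}; column 5 has {A,B,C,F} → G.
Cell (r2,c5): row 2 has {A,C,E}; column 5 has {A,B,C,F,G} → D.
Cell (r5,c1): row 5 has {A,C,D,E,F,G}; column 1 has {A,C,D,E} → B.
Cell (r1,c1): row 1 has {A,C,F}; column 1 has {A,B,C,D,E} → G.
Cell (r1,c3): row 1 has {A,C,F,G}; column 3 has {A,C,D,E,F} → B.
Cell (r1,c4): row 1 has {A,B,C,F,G}; column 4 has {A,C,E,F,G} → D.
Cell (r1,c5): row 1 has {A,B,C,D,F,G}; column 5 has {A,B,C,D,F,G} → E.
Cell (r2,c1): row 2 has {A,C,D,E}; column 1 has {A,B,C,D,E,G} → F.
Cell (r2,c3): row 2 has {A,C,D,E,F}; column 3 has {A,B,C,D,E,F} → G.
Cell (r2,c4): row 2 has {A,C,D,E,F,G}; column 4 has {A,C,D,E,F,G} → B.

G C B D E F A / F A G B D C E / D F A G B E C / C G F E A D B / B E C F G A D / E B D A C G F / A D E C F B G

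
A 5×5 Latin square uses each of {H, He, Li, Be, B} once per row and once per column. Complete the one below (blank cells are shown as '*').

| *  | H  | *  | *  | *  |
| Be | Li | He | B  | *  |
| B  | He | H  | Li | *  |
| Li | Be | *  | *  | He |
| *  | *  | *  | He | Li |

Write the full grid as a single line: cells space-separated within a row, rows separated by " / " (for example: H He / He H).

At row 1, column 1: row 1 has {H}; column 1 has {Li,Be,B}; that leaves He.
At row 1, column 4: row 1 has {H,He}; column 4 has {He,Li,B}; that leaves Be.
At row 1, column 5: row 1 has {H,He,Be}; column 5 has {He,Li}; that leaves B.
At row 2, column 5: row 2 has {He,Li,Be,B}; column 5 has {He,Li,B}; that leaves H.
At row 3, column 5: row 3 has {H,He,Li,B}; column 5 has {H,He,Li,B}; that leaves Be.
At row 4, column 3: row 4 has {He,Li,Be}; column 3 has {H,He}; that leaves B.
At row 4, column 4: row 4 has {He,Li,Be,B}; column 4 has {He,Li,Be,B}; that leaves H.
At row 5, column 1: row 5 has {He,Li}; column 1 has {He,Li,Be,B}; that leaves H.
At row 5, column 2: row 5 has {H,He,Li}; column 2 has {H,He,Li,Be}; that leaves B.
At row 5, column 3: row 5 has {H,He,Li,B}; column 3 has {H,He,B}; that leaves Be.
At row 1, column 3: row 1 has {H,He,Be,B}; column 3 has {H,He,Be,B}; that leaves Li.

He H Li Be B / Be Li He B H / B He H Li Be / Li Be B H He / H B Be He Li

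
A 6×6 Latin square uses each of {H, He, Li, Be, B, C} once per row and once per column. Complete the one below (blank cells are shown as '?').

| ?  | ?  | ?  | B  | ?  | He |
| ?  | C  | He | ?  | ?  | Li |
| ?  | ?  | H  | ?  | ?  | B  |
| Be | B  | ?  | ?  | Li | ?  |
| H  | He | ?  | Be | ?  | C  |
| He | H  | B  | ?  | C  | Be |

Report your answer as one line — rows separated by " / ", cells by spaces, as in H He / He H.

C Li Be B H He / B C He H Be Li / Li Be H C He B / Be B C He Li H / H He Li Be B C / He H B Li C Be

Cell (r2,c1): row 2 has {He,Li,C}; column 1 has {H,He,Be} → B.
Cell (r2,c4): row 2 has {He,Li,B,C}; column 4 has {Be,B} → H.
Cell (r2,c5): row 2 has {H,He,Li,B,C}; column 5 has {Li,C} → Be.
Cell (r3,c5): row 3 has {H,B}; column 5 has {Li,Be,C} → He.
Cell (r4,c3): row 4 has {Li,Be,B}; column 3 has {H,He,B} → C.
Cell (r4,c4): row 4 has {Li,Be,B,C}; column 4 has {H,Be,B} → He.
Cell (r4,c6): row 4 has {He,Li,Be,B,C}; column 6 has {He,Li,Be,B,C} → H.
Cell (r5,c3): row 5 has {H,He,Be,C}; column 3 has {H,He,B,C} → Li.
Cell (r5,c5): row 5 has {H,He,Li,Be,C}; column 5 has {He,Li,Be,C} → B.
Cell (r6,c4): row 6 has {H,He,Be,B,C}; column 4 has {H,He,Be,B} → Li.
Cell (r1,c3): row 1 has {He,B}; column 3 has {H,He,Li,B,C} → Be.
Cell (r1,c5): row 1 has {He,Be,B}; column 5 has {He,Li,Be,B,C} → H.
Cell (r3,c4): row 3 has {H,He,B}; column 4 has {H,He,Li,Be,B} → C.
Cell (r1,c2): row 1 has {H,He,Be,B}; column 2 has {H,He,B,C} → Li.
Cell (r3,c1): row 3 has {H,He,B,C}; column 1 has {H,He,Be,B} → Li.
Cell (r3,c2): row 3 has {H,He,Li,B,C}; column 2 has {H,He,Li,B,C} → Be.
Cell (r1,c1): row 1 has {H,He,Li,Be,B}; column 1 has {H,He,Li,Be,B} → C.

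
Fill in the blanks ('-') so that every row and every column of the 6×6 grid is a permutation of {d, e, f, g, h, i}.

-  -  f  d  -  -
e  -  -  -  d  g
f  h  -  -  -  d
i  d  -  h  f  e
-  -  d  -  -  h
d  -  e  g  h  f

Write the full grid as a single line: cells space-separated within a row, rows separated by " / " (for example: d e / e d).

h g f d e i / e f h i d g / f h i e g d / i d g h f e / g e d f i h / d i e g h f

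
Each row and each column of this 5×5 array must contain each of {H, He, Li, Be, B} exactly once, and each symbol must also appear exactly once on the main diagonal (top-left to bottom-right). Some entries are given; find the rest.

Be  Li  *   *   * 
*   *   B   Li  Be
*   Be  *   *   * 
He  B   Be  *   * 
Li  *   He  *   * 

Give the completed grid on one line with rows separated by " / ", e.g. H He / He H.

Be Li H B He / H He B Li Be / B Be Li He H / He B Be H Li / Li H He Be B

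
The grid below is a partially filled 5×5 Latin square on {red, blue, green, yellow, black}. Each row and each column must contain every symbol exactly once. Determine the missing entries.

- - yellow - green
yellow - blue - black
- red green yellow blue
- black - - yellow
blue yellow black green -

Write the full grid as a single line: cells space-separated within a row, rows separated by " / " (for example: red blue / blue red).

(r1,c2) = blue
(r2,c2) = green
(r2,c4) = red
(r3,c1) = black
(r4,c3) = red
(r4,c4) = blue
(r5,c5) = red
(r1,c1) = red
(r1,c4) = black
(r4,c1) = green

red blue yellow black green / yellow green blue red black / black red green yellow blue / green black red blue yellow / blue yellow black green red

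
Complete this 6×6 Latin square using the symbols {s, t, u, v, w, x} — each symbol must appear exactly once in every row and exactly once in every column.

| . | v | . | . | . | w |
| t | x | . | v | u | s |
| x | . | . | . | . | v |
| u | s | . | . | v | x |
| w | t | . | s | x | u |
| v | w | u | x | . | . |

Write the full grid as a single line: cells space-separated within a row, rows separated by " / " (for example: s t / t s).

At row 1, column 1: row 1 has {v,w}; column 1 has {t,u,v,w,x}; that leaves s.
At row 1, column 5: row 1 has {s,v,w}; column 5 has {u,v,x}; that leaves t.
At row 2, column 3: row 2 has {s,t,u,v,x}; column 3 has {u}; that leaves w.
At row 3, column 2: row 3 has {v,x}; column 2 has {s,t,v,w,x}; that leaves u.
At row 4, column 3: row 4 has {s,u,v,x}; column 3 has {u,w}; that leaves t.
At row 4, column 4: row 4 has {s,t,u,v,x}; column 4 has {s,v,x}; that leaves w.
At row 5, column 3: row 5 has {s,t,u,w,x}; column 3 has {t,u,w}; that leaves v.
At row 6, column 5: row 6 has {u,v,w,x}; column 5 has {t,u,v,x}; that leaves s.
At row 6, column 6: row 6 has {s,u,v,w,x}; column 6 has {s,u,v,w,x}; that leaves t.
At row 1, column 3: row 1 has {s,t,v,w}; column 3 has {t,u,v,w}; that leaves x.
At row 1, column 4: row 1 has {s,t,v,w,x}; column 4 has {s,v,w,x}; that leaves u.
At row 3, column 3: row 3 has {u,v,x}; column 3 has {t,u,v,w,x}; that leaves s.
At row 3, column 4: row 3 has {s,u,v,x}; column 4 has {s,u,v,w,x}; that leaves t.
At row 3, column 5: row 3 has {s,t,u,v,x}; column 5 has {s,t,u,v,x}; that leaves w.

s v x u t w / t x w v u s / x u s t w v / u s t w v x / w t v s x u / v w u x s t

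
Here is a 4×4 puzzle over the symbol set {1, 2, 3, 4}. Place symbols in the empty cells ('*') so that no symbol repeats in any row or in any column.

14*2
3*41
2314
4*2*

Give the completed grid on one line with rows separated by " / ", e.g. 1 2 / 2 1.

At row 1, column 3: row 1 has {1,2,4}; column 3 has {1,2,4}; that leaves 3.
At row 2, column 2: row 2 has {1,3,4}; column 2 has {3,4}; that leaves 2.
At row 4, column 2: row 4 has {2,4}; column 2 has {2,3,4}; that leaves 1.
At row 4, column 4: row 4 has {1,2,4}; column 4 has {1,2,4}; that leaves 3.

1 4 3 2 / 3 2 4 1 / 2 3 1 4 / 4 1 2 3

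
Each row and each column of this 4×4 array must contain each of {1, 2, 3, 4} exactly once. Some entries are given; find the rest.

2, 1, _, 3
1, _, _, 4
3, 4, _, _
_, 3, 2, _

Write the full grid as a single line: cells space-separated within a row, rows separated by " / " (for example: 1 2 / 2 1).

(r1,c3) = 4
(r2,c2) = 2
(r2,c3) = 3
(r3,c3) = 1
(r3,c4) = 2
(r4,c1) = 4
(r4,c4) = 1

2 1 4 3 / 1 2 3 4 / 3 4 1 2 / 4 3 2 1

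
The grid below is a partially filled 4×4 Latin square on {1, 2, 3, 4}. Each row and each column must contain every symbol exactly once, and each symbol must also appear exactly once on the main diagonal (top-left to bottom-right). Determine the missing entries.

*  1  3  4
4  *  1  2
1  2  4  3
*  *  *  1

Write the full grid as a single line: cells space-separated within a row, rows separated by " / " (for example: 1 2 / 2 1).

At row 1, column 1: row 1 has {1,3,4}; column 1 has {1,4}; the diagonal has {1,4}; that leaves 2.
At row 2, column 2: row 2 has {1,2,4}; column 2 has {1,2}; the diagonal has {1,2,4}; that leaves 3.
At row 4, column 1: row 4 has {1}; column 1 has {1,2,4}; that leaves 3.
At row 4, column 2: row 4 has {1,3}; column 2 has {1,2,3}; that leaves 4.
At row 4, column 3: row 4 has {1,3,4}; column 3 has {1,3,4}; that leaves 2.

2 1 3 4 / 4 3 1 2 / 1 2 4 3 / 3 4 2 1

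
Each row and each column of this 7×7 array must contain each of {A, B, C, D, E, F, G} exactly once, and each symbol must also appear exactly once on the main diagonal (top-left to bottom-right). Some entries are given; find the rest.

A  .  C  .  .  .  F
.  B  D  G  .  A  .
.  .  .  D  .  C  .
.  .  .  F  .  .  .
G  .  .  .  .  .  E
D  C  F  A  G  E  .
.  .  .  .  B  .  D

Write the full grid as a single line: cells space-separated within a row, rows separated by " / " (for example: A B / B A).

A G C E D B F / E B D G F A C / B F G D E C A / C E B F A D G / G D A B C F E / D C F A G E B / F A E C B G D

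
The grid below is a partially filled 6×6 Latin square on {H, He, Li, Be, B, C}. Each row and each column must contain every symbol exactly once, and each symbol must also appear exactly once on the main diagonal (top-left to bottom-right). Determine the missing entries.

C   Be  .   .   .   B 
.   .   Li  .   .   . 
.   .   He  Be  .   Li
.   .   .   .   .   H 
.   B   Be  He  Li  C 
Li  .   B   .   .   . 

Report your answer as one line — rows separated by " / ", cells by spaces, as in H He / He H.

C Be H Li He B / Be H Li C B He / B C He Be H Li / He Li C B Be H / H B Be He Li C / Li He B H C Be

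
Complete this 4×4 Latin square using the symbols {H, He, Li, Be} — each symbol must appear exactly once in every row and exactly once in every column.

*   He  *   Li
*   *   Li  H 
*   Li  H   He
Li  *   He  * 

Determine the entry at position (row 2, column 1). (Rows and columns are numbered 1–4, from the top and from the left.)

row 1 has {He,Li}; column 3 has {H,He,Li} — only Be is left for (r1,c3).
row 2 has {H,Li}; column 2 has {He,Li} — only Be is left for (r2,c2).
row 3 has {H,He,Li}; column 1 has {Li} — only Be is left for (r3,c1).
row 4 has {He,Li}; column 2 has {He,Li,Be} — only H is left for (r4,c2).
row 4 has {H,He,Li}; column 4 has {H,He,Li} — only Be is left for (r4,c4).
row 1 has {He,Li,Be}; column 1 has {Li,Be} — only H is left for (r1,c1).
row 2 has {H,Li,Be}; column 1 has {H,Li,Be} — only He is left for (r2,c1).

He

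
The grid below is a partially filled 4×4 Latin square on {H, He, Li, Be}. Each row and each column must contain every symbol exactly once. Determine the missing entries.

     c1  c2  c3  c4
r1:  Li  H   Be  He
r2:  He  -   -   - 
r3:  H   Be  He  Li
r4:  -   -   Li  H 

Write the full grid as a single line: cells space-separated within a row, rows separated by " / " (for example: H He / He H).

Li H Be He / He Li H Be / H Be He Li / Be He Li H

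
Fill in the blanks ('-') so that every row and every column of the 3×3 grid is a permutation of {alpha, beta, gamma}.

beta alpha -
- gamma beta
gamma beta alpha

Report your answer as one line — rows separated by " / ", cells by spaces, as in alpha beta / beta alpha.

beta alpha gamma / alpha gamma beta / gamma beta alpha

(r1,c3) = gamma
(r2,c1) = alpha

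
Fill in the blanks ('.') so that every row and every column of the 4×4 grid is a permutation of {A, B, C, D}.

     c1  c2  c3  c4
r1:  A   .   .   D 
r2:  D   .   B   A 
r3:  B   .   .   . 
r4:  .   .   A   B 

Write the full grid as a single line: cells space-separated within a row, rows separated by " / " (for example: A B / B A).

Cell (r1,c3): row 1 has {A,D}; column 3 has {A,B} → C.
Cell (r2,c2): row 2 has {A,B,D}; column 2 is empty so far → C.
Cell (r3,c3): row 3 has {B}; column 3 has {A,B,C} → D.
Cell (r3,c4): row 3 has {B,D}; column 4 has {A,B,D} → C.
Cell (r4,c1): row 4 has {A,B}; column 1 has {A,B,D} → C.
Cell (r4,c2): row 4 has {A,B,C}; column 2 has {C} → D.
Cell (r1,c2): row 1 has {A,C,D}; column 2 has {C,D} → B.
Cell (r3,c2): row 3 has {B,C,D}; column 2 has {B,C,D} → A.

A B C D / D C B A / B A D C / C D A B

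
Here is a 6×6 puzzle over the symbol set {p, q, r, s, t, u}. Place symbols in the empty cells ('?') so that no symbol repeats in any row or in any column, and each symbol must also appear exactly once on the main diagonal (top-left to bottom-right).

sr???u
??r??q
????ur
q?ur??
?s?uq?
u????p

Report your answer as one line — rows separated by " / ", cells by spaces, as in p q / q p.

At row 3, column 3: row 3 has {r,u}; column 3 has {r,u}; the diagonal has {p,q,r,s}; that leaves t.
At row 5, column 3: row 5 has {q,s,u}; column 3 has {r,t,u}; that leaves p.
At row 5, column 6: row 5 has {p,q,s,u}; column 6 has {p,q,r,u}; that leaves t.
At row 1, column 3: row 1 has {r,s,u}; column 3 has {p,r,t,u}; that leaves q.
At row 2, column 2: row 2 has {q,r}; column 2 has {r,s}; the diagonal has {p,q,r,s,t}; that leaves u.
At row 3, column 1: row 3 has {r,t,u}; column 1 has {q,s,u}; that leaves p.
At row 3, column 2: row 3 has {p,r,t,u}; column 2 has {r,s,u}; that leaves q.
At row 3, column 4: row 3 has {p,q,r,t,u}; column 4 has {r,u}; that leaves s.
At row 4, column 6: row 4 has {q,r,u}; column 6 has {p,q,r,t,u}; that leaves s.
At row 5, column 1: row 5 has {p,q,s,t,u}; column 1 has {p,q,s,u}; that leaves r.
At row 6, column 2: row 6 has {p,u}; column 2 has {q,r,s,u}; that leaves t.
At row 6, column 3: row 6 has {p,t,u}; column 3 has {p,q,r,t,u}; that leaves s.
At row 6, column 4: row 6 has {p,s,t,u}; column 4 has {r,s,u}; that leaves q.
At row 6, column 5: row 6 has {p,q,s,t,u}; column 5 has {q,u}; that leaves r.
At row 2, column 1: row 2 has {q,r,u}; column 1 has {p,q,r,s,u}; that leaves t.
At row 2, column 4: row 2 has {q,r,t,u}; column 4 has {q,r,s,u}; that leaves p.
At row 2, column 5: row 2 has {p,q,r,t,u}; column 5 has {q,r,u}; that leaves s.
At row 4, column 2: row 4 has {q,r,s,u}; column 2 has {q,r,s,t,u}; that leaves p.
At row 4, column 5: row 4 has {p,q,r,s,u}; column 5 has {q,r,s,u}; that leaves t.
At row 1, column 4: row 1 has {q,r,s,u}; column 4 has {p,q,r,s,u}; that leaves t.
At row 1, column 5: row 1 has {q,r,s,t,u}; column 5 has {q,r,s,t,u}; that leaves p.

s r q t p u / t u r p s q / p q t s u r / q p u r t s / r s p u q t / u t s q r p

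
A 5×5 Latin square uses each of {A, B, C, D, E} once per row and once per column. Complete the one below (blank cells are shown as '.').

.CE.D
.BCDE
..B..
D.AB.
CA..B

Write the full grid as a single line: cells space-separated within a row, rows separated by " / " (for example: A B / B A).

B C E A D / A B C D E / E D B C A / D E A B C / C A D E B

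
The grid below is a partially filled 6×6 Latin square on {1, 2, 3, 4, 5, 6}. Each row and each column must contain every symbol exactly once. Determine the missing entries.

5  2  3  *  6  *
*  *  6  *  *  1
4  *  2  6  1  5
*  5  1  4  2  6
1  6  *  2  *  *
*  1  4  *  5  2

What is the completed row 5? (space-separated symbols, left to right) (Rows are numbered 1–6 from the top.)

row 1 has {2,3,5,6}; column 4 has {2,4,6} — only 1 is left for (r1,c4).
row 1 has {1,2,3,5,6}; column 6 has {1,2,5,6} — only 4 is left for (r1,c6).
row 3 has {1,2,4,5,6}; column 2 has {1,2,5,6} — only 3 is left for (r3,c2).
row 4 has {1,2,4,5,6}; column 1 has {1,4,5} — only 3 is left for (r4,c1).
row 5 has {1,2,6}; column 3 has {1,2,3,4,6} — only 5 is left for (r5,c3).
row 5 has {1,2,5,6}; column 6 has {1,2,4,5,6} — only 3 is left for (r5,c6).
row 6 has {1,2,4,5}; column 1 has {1,3,4,5} — only 6 is left for (r6,c1).
row 6 has {1,2,4,5,6}; column 4 has {1,2,4,6} — only 3 is left for (r6,c4).
row 2 has {1,6}; column 1 has {1,3,4,5,6} — only 2 is left for (r2,c1).
row 2 has {1,2,6}; column 2 has {1,2,3,5,6} — only 4 is left for (r2,c2).
row 2 has {1,2,4,6}; column 4 has {1,2,3,4,6} — only 5 is left for (r2,c4).
row 2 has {1,2,4,5,6}; column 5 has {1,2,5,6} — only 3 is left for (r2,c5).
row 5 has {1,2,3,5,6}; column 5 has {1,2,3,5,6} — only 4 is left for (r5,c5).

1 6 5 2 4 3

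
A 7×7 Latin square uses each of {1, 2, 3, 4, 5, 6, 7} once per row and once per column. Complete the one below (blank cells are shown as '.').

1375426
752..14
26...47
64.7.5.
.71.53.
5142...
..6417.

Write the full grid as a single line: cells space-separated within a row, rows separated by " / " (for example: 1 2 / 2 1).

(r3,c5) = 3
(r4,c3) = 3
(r4,c5) = 2
(r4,c7) = 1
(r5,c1) = 4
(r5,c4) = 6
(r5,c7) = 2
(r6,c6) = 6
(r6,c7) = 3
(r7,c1) = 3
(r7,c2) = 2
(r7,c7) = 5
(r2,c4) = 3
(r2,c5) = 6
(r3,c3) = 5
(r3,c4) = 1
(r6,c5) = 7

1 3 7 5 4 2 6 / 7 5 2 3 6 1 4 / 2 6 5 1 3 4 7 / 6 4 3 7 2 5 1 / 4 7 1 6 5 3 2 / 5 1 4 2 7 6 3 / 3 2 6 4 1 7 5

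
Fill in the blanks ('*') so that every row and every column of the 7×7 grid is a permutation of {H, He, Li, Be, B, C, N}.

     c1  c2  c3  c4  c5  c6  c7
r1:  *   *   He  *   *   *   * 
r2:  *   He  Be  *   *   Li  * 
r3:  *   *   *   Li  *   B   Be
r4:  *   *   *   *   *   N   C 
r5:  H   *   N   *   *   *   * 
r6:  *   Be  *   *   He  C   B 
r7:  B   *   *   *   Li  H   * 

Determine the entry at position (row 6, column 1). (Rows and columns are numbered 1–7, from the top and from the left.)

N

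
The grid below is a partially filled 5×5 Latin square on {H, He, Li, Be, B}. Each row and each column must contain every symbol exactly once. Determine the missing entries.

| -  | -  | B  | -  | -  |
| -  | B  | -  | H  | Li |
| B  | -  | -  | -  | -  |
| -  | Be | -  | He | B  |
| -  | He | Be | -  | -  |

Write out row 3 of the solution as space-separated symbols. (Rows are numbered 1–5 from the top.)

B Li H Be He

row 2 has {H,Li,B}; column 3 has {Be,B} — only He is left for (r2,c3).
row 5 has {He,Be}; column 5 has {Li,B} — only H is left for (r5,c5).
row 2 has {H,He,Li,B}; column 1 has {B} — only Be is left for (r2,c1).
row 5 has {H,He,Be}; column 1 has {Be,B} — only Li is left for (r5,c1).
row 5 has {H,He,Li,Be}; column 4 has {H,He} — only B is left for (r5,c4).
row 4 has {He,Be,B}; column 1 has {Li,Be,B} — only H is left for (r4,c1).
row 4 has {H,He,Be,B}; column 3 has {He,Be,B} — only Li is left for (r4,c3).
row 1 has {B}; column 1 has {H,Li,Be,B} — only He is left for (r1,c1).
row 1 has {He,B}; column 5 has {H,Li,B} — only Be is left for (r1,c5).
row 3 has {B}; column 3 has {He,Li,Be,B} — only H is left for (r3,c3).
row 3 has {H,B}; column 5 has {H,Li,Be,B} — only He is left for (r3,c5).
row 1 has {He,Be,B}; column 4 has {H,He,B} — only Li is left for (r1,c4).
row 3 has {H,He,B}; column 2 has {He,Be,B} — only Li is left for (r3,c2).
row 3 has {H,He,Li,B}; column 4 has {H,He,Li,B} — only Be is left for (r3,c4).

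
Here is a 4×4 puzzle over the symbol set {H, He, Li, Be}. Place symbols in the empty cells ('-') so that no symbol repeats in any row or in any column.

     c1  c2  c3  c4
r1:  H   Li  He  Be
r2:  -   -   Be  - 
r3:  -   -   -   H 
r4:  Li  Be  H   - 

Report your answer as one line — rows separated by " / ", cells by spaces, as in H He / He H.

H Li He Be / He H Be Li / Be He Li H / Li Be H He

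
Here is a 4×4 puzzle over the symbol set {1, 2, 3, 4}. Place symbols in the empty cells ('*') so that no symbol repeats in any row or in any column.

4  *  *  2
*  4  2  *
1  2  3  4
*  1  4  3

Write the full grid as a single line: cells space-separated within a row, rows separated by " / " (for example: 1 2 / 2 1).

4 3 1 2 / 3 4 2 1 / 1 2 3 4 / 2 1 4 3

(r1,c2) = 3
(r1,c3) = 1
(r2,c1) = 3
(r2,c4) = 1
(r4,c1) = 2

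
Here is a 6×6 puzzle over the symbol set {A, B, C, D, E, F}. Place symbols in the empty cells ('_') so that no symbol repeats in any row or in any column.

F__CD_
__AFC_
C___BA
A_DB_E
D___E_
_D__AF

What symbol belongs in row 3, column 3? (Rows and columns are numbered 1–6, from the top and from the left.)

F

row 1 has {C,D,F}; column 6 has {A,E,F} — only B is left for (r1,c6).
row 2 has {A,C,F}; column 6 has {A,B,E,F} — only D is left for (r2,c6).
row 4 has {A,B,D,E}; column 5 has {A,B,C,D,E} — only F is left for (r4,c5).
row 5 has {D,E}; column 4 has {B,C,F} — only A is left for (r5,c4).
row 5 has {A,D,E}; column 6 has {A,B,D,E,F} — only C is left for (r5,c6).
row 6 has {A,D,F}; column 4 has {A,B,C,F} — only E is left for (r6,c4).
row 1 has {B,C,D,F}; column 3 has {A,D} — only E is left for (r1,c3).
row 3 has {A,B,C}; column 3 has {A,D,E} — only F is left for (r3,c3).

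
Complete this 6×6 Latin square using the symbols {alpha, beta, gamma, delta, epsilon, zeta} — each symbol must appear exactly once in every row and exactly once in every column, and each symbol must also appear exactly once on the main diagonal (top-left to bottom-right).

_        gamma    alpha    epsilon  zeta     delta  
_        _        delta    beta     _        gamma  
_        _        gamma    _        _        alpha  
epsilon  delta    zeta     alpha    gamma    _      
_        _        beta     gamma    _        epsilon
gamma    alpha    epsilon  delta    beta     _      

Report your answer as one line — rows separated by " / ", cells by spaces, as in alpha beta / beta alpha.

beta gamma alpha epsilon zeta delta / zeta epsilon delta beta alpha gamma / delta beta gamma zeta epsilon alpha / epsilon delta zeta alpha gamma beta / alpha zeta beta gamma delta epsilon / gamma alpha epsilon delta beta zeta

At row 1, column 1: row 1 has {alpha,gamma,delta,epsilon,zeta}; column 1 has {gamma,epsilon}; the diagonal has {alpha,gamma}; that leaves beta.
At row 3, column 4: row 3 has {alpha,gamma}; column 4 has {alpha,beta,gamma,delta,epsilon}; that leaves zeta.
At row 4, column 6: row 4 has {alpha,gamma,delta,epsilon,zeta}; column 6 has {alpha,gamma,delta,epsilon}; that leaves beta.
At row 5, column 2: row 5 has {beta,gamma,epsilon}; column 2 has {alpha,gamma,delta}; that leaves zeta.
At row 5, column 5: row 5 has {beta,gamma,epsilon,zeta}; column 5 has {beta,gamma,zeta}; the diagonal has {alpha,beta,gamma}; that leaves delta.
At row 6, column 6: row 6 has {alpha,beta,gamma,delta,epsilon}; column 6 has {alpha,beta,gamma,delta,epsilon}; the diagonal has {alpha,beta,gamma,delta}; that leaves zeta.
At row 2, column 2: row 2 has {beta,gamma,delta}; column 2 has {alpha,gamma,delta,zeta}; the diagonal has {alpha,beta,gamma,delta,zeta}; that leaves epsilon.
At row 2, column 5: row 2 has {beta,gamma,delta,epsilon}; column 5 has {beta,gamma,delta,zeta}; that leaves alpha.
At row 3, column 1: row 3 has {alpha,gamma,zeta}; column 1 has {beta,gamma,epsilon}; that leaves delta.
At row 3, column 2: row 3 has {alpha,gamma,delta,zeta}; column 2 has {alpha,gamma,delta,epsilon,zeta}; that leaves beta.
At row 3, column 5: row 3 has {alpha,beta,gamma,delta,zeta}; column 5 has {alpha,beta,gamma,delta,zeta}; that leaves epsilon.
At row 5, column 1: row 5 has {beta,gamma,delta,epsilon,zeta}; column 1 has {beta,gamma,delta,epsilon}; that leaves alpha.
At row 2, column 1: row 2 has {alpha,beta,gamma,delta,epsilon}; column 1 has {alpha,beta,gamma,delta,epsilon}; that leaves zeta.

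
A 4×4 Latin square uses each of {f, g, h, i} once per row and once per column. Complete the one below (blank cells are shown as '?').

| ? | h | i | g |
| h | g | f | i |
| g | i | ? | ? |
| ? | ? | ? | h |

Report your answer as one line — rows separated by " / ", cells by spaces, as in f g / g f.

f h i g / h g f i / g i h f / i f g h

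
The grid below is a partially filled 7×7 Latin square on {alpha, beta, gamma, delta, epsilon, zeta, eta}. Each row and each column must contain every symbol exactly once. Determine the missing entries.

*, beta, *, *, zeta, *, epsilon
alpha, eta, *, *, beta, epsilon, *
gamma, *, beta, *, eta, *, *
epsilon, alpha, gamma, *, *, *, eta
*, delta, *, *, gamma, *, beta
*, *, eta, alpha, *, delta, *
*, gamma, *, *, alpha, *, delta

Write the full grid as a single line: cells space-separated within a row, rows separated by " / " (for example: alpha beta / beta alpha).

row 4 has {alpha,gamma,epsilon,eta}; column 5 has {alpha,beta,gamma,zeta,eta} — only delta is left for (r4,c5).
row 6 has {alpha,delta,eta}; column 5 has {alpha,beta,gamma,delta,zeta,eta} — only epsilon is left for (r6,c5).
row 6 has {alpha,delta,epsilon,eta}; column 2 has {alpha,beta,gamma,delta,eta} — only zeta is left for (r6,c2).
row 6 has {alpha,delta,epsilon,zeta,eta}; column 7 has {beta,delta,epsilon,eta} — only gamma is left for (r6,c7).
row 2 has {alpha,beta,epsilon,eta}; column 7 has {beta,gamma,delta,epsilon,eta} — only zeta is left for (r2,c7).
row 3 has {beta,gamma,eta}; column 2 has {alpha,beta,gamma,delta,zeta,eta} — only epsilon is left for (r3,c2).
row 3 has {beta,gamma,epsilon,eta}; column 7 has {beta,gamma,delta,epsilon,zeta,eta} — only alpha is left for (r3,c7).
row 6 has {alpha,gamma,delta,epsilon,zeta,eta}; column 1 has {alpha,gamma,epsilon} — only beta is left for (r6,c1).
row 2 has {alpha,beta,epsilon,zeta,eta}; column 3 has {beta,gamma,eta} — only delta is left for (r2,c3).
row 2 has {alpha,beta,delta,epsilon,zeta,eta}; column 4 has {alpha} — only gamma is left for (r2,c4).
row 3 has {alpha,beta,gamma,epsilon,eta}; column 6 has {delta,epsilon} — only zeta is left for (r3,c6).
row 4 has {alpha,gamma,delta,epsilon,eta}; column 6 has {delta,epsilon,zeta} — only beta is left for (r4,c6).
row 7 has {alpha,gamma,delta}; column 6 has {beta,delta,epsilon,zeta} — only eta is left for (r7,c6).
row 1 has {beta,epsilon,zeta}; column 3 has {beta,gamma,delta,eta} — only alpha is left for (r1,c3).
row 1 has {alpha,beta,epsilon,zeta}; column 6 has {beta,delta,epsilon,zeta,eta} — only gamma is left for (r1,c6).
row 3 has {alpha,beta,gamma,epsilon,zeta,eta}; column 4 has {alpha,gamma} — only delta is left for (r3,c4).
row 4 has {alpha,beta,gamma,delta,epsilon,eta}; column 4 has {alpha,gamma,delta} — only zeta is left for (r4,c4).
row 5 has {beta,gamma,delta}; column 6 has {beta,gamma,delta,epsilon,zeta,eta} — only alpha is left for (r5,c6).
row 7 has {alpha,gamma,delta,eta}; column 1 has {alpha,beta,gamma,epsilon} — only zeta is left for (r7,c1).
row 7 has {alpha,gamma,delta,zeta,eta}; column 3 has {alpha,beta,gamma,delta,eta} — only epsilon is left for (r7,c3).
row 7 has {alpha,gamma,delta,epsilon,zeta,eta}; column 4 has {alpha,gamma,delta,zeta} — only beta is left for (r7,c4).
row 1 has {alpha,beta,gamma,epsilon,zeta}; column 4 has {alpha,beta,gamma,delta,zeta} — only eta is left for (r1,c4).
row 5 has {alpha,beta,gamma,delta}; column 1 has {alpha,beta,gamma,epsilon,zeta} — only eta is left for (r5,c1).
row 5 has {alpha,beta,gamma,delta,eta}; column 3 has {alpha,beta,gamma,delta,epsilon,eta} — only zeta is left for (r5,c3).
row 5 has {alpha,beta,gamma,delta,zeta,eta}; column 4 has {alpha,beta,gamma,delta,zeta,eta} — only epsilon is left for (r5,c4).
row 1 has {alpha,beta,gamma,epsilon,zeta,eta}; column 1 has {alpha,beta,gamma,epsilon,zeta,eta} — only delta is left for (r1,c1).

delta beta alpha eta zeta gamma epsilon / alpha eta delta gamma beta epsilon zeta / gamma epsilon beta delta eta zeta alpha / epsilon alpha gamma zeta delta beta eta / eta delta zeta epsilon gamma alpha beta / beta zeta eta alpha epsilon delta gamma / zeta gamma epsilon beta alpha eta delta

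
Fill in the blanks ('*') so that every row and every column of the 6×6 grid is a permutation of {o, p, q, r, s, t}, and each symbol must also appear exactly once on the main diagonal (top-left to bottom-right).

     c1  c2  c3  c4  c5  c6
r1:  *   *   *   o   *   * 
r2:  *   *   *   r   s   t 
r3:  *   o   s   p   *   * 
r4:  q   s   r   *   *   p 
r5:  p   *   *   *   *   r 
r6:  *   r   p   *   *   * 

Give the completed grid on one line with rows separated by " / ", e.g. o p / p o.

r q t o p s / o p q r s t / t o s p r q / q s r t o p / p t o s q r / s r p q t o

(r2,c1): row 2 has {r,s,t}; column 1 has {p,q}, so it must be o.
(r2,c3): row 2 has {o,r,s,t}; column 3 has {p,r,s}, so it must be q.
(r3,c6): row 3 has {o,p,s}; column 6 has {p,r,t}, so it must be q.
(r4,c4): row 4 has {p,q,r,s}; column 4 has {o,p,r}; the diagonal has {s}, so it must be t.
(r4,c5): row 4 has {p,q,r,s,t}; column 5 has {s}, so it must be o.
(r5,c5): row 5 has {p,r}; column 5 has {o,s}; the diagonal has {s,t}, so it must be q.
(r6,c5): row 6 has {p,r}; column 5 has {o,q,s}, so it must be t.
(r6,c6): row 6 has {p,r,t}; column 6 has {p,q,r,t}; the diagonal has {q,s,t}, so it must be o.
(r1,c1): row 1 has {o}; column 1 has {o,p,q}; the diagonal has {o,q,s,t}, so it must be r.
(r1,c3): row 1 has {o,r}; column 3 has {p,q,r,s}, so it must be t.
(r1,c5): row 1 has {o,r,t}; column 5 has {o,q,s,t}, so it must be p.
(r1,c6): row 1 has {o,p,r,t}; column 6 has {o,p,q,r,t}, so it must be s.
(r2,c2): row 2 has {o,q,r,s,t}; column 2 has {o,r,s}; the diagonal has {o,q,r,s,t}, so it must be p.
(r3,c1): row 3 has {o,p,q,s}; column 1 has {o,p,q,r}, so it must be t.
(r3,c5): row 3 has {o,p,q,s,t}; column 5 has {o,p,q,s,t}, so it must be r.
(r5,c2): row 5 has {p,q,r}; column 2 has {o,p,r,s}, so it must be t.
(r5,c3): row 5 has {p,q,r,t}; column 3 has {p,q,r,s,t}, so it must be o.
(r5,c4): row 5 has {o,p,q,r,t}; column 4 has {o,p,r,t}, so it must be s.
(r6,c1): row 6 has {o,p,r,t}; column 1 has {o,p,q,r,t}, so it must be s.
(r6,c4): row 6 has {o,p,r,s,t}; column 4 has {o,p,r,s,t}, so it must be q.
(r1,c2): row 1 has {o,p,r,s,t}; column 2 has {o,p,r,s,t}, so it must be q.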